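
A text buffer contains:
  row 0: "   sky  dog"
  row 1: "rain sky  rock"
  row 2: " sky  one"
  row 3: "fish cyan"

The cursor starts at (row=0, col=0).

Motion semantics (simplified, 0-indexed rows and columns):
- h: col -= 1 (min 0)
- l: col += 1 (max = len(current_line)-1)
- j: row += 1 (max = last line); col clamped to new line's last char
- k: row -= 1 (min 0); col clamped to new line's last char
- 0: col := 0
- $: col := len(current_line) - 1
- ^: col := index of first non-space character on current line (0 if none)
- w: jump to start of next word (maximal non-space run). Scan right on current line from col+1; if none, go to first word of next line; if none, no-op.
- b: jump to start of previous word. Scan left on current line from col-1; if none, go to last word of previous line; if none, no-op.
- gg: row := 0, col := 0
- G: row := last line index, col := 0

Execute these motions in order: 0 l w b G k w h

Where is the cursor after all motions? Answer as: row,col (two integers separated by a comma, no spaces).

After 1 (0): row=0 col=0 char='_'
After 2 (l): row=0 col=1 char='_'
After 3 (w): row=0 col=3 char='s'
After 4 (b): row=0 col=3 char='s'
After 5 (G): row=3 col=0 char='f'
After 6 (k): row=2 col=0 char='_'
After 7 (w): row=2 col=1 char='s'
After 8 (h): row=2 col=0 char='_'

Answer: 2,0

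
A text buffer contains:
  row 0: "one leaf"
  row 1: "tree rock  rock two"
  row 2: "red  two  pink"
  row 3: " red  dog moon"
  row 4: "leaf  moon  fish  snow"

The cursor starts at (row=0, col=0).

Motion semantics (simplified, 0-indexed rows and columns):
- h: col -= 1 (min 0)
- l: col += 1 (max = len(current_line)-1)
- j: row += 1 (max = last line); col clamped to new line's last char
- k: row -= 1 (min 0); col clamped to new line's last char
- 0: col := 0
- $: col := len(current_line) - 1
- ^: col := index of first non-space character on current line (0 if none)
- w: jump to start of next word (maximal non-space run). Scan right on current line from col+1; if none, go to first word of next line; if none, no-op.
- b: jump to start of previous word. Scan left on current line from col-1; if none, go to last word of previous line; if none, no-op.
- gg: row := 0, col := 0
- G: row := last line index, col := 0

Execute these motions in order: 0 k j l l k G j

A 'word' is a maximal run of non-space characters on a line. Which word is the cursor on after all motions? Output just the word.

After 1 (0): row=0 col=0 char='o'
After 2 (k): row=0 col=0 char='o'
After 3 (j): row=1 col=0 char='t'
After 4 (l): row=1 col=1 char='r'
After 5 (l): row=1 col=2 char='e'
After 6 (k): row=0 col=2 char='e'
After 7 (G): row=4 col=0 char='l'
After 8 (j): row=4 col=0 char='l'

Answer: leaf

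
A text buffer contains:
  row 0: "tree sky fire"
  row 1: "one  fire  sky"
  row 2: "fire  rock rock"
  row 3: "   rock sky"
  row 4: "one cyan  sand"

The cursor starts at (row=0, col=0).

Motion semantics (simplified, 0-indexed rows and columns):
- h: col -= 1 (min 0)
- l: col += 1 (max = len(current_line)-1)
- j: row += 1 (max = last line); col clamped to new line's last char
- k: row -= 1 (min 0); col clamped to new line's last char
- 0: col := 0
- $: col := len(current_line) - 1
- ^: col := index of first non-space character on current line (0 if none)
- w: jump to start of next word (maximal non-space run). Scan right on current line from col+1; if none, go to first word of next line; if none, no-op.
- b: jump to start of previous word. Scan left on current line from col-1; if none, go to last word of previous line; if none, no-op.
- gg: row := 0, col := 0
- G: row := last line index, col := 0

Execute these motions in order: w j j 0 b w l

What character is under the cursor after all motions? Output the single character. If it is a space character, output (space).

Answer: i

Derivation:
After 1 (w): row=0 col=5 char='s'
After 2 (j): row=1 col=5 char='f'
After 3 (j): row=2 col=5 char='_'
After 4 (0): row=2 col=0 char='f'
After 5 (b): row=1 col=11 char='s'
After 6 (w): row=2 col=0 char='f'
After 7 (l): row=2 col=1 char='i'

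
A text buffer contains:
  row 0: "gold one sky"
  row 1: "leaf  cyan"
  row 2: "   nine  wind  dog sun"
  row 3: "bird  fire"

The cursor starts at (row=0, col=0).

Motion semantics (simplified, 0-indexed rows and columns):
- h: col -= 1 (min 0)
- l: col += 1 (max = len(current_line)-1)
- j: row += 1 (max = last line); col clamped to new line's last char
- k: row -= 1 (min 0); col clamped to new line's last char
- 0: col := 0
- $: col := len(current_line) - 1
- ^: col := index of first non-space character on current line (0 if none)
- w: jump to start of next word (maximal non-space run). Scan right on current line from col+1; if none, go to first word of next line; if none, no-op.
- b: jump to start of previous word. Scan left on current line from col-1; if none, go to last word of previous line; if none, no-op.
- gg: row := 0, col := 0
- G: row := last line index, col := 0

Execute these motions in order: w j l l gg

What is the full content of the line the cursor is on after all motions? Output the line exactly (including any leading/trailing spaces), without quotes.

Answer: gold one sky

Derivation:
After 1 (w): row=0 col=5 char='o'
After 2 (j): row=1 col=5 char='_'
After 3 (l): row=1 col=6 char='c'
After 4 (l): row=1 col=7 char='y'
After 5 (gg): row=0 col=0 char='g'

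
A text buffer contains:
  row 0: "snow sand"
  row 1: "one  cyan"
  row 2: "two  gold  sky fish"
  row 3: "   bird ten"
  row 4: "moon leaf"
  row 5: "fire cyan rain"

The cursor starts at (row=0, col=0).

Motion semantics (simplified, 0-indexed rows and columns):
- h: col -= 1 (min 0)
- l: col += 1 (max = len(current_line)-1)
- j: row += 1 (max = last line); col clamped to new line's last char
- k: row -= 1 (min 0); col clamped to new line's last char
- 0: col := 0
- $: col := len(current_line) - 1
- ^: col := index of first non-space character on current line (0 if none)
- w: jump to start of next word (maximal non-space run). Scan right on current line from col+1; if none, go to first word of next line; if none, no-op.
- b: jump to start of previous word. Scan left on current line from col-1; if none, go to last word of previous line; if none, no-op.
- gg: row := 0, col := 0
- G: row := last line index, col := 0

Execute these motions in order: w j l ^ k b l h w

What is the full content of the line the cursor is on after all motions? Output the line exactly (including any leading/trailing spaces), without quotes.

After 1 (w): row=0 col=5 char='s'
After 2 (j): row=1 col=5 char='c'
After 3 (l): row=1 col=6 char='y'
After 4 (^): row=1 col=0 char='o'
After 5 (k): row=0 col=0 char='s'
After 6 (b): row=0 col=0 char='s'
After 7 (l): row=0 col=1 char='n'
After 8 (h): row=0 col=0 char='s'
After 9 (w): row=0 col=5 char='s'

Answer: snow sand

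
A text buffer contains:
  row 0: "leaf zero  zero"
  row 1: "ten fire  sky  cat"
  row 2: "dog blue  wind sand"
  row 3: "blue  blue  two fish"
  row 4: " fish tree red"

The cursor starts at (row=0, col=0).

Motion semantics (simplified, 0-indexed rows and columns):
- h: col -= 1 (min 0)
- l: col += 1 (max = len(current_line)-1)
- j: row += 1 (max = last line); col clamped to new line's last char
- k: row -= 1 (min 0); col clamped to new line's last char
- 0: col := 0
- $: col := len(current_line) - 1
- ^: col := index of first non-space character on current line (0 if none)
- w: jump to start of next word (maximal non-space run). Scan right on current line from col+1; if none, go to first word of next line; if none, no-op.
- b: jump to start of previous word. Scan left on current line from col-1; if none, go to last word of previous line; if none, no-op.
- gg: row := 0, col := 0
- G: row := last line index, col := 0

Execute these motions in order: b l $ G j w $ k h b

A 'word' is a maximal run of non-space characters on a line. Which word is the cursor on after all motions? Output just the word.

After 1 (b): row=0 col=0 char='l'
After 2 (l): row=0 col=1 char='e'
After 3 ($): row=0 col=14 char='o'
After 4 (G): row=4 col=0 char='_'
After 5 (j): row=4 col=0 char='_'
After 6 (w): row=4 col=1 char='f'
After 7 ($): row=4 col=13 char='d'
After 8 (k): row=3 col=13 char='w'
After 9 (h): row=3 col=12 char='t'
After 10 (b): row=3 col=6 char='b'

Answer: blue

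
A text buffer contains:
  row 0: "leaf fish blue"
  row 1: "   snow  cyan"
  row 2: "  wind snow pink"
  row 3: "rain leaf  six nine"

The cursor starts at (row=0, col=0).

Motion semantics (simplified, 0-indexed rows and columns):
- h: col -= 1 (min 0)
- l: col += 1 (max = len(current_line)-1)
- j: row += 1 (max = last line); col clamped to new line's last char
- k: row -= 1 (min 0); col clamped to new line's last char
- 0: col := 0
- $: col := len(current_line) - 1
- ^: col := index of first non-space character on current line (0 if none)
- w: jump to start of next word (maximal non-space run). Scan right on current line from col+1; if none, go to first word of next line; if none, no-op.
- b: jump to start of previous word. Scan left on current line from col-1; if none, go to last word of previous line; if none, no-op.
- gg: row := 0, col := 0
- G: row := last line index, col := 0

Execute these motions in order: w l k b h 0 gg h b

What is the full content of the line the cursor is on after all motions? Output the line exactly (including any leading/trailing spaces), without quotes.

Answer: leaf fish blue

Derivation:
After 1 (w): row=0 col=5 char='f'
After 2 (l): row=0 col=6 char='i'
After 3 (k): row=0 col=6 char='i'
After 4 (b): row=0 col=5 char='f'
After 5 (h): row=0 col=4 char='_'
After 6 (0): row=0 col=0 char='l'
After 7 (gg): row=0 col=0 char='l'
After 8 (h): row=0 col=0 char='l'
After 9 (b): row=0 col=0 char='l'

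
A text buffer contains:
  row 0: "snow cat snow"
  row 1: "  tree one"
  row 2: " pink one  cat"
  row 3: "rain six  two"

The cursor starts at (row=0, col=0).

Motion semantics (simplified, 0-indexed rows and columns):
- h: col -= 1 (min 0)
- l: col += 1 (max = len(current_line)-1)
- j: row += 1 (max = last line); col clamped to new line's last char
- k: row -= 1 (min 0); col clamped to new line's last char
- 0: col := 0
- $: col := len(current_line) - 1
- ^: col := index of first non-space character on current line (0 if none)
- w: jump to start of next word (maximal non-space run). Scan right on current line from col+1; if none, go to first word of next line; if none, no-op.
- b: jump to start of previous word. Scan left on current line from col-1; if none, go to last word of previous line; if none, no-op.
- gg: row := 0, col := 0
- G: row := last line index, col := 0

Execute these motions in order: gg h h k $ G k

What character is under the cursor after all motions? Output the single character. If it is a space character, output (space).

Answer: (space)

Derivation:
After 1 (gg): row=0 col=0 char='s'
After 2 (h): row=0 col=0 char='s'
After 3 (h): row=0 col=0 char='s'
After 4 (k): row=0 col=0 char='s'
After 5 ($): row=0 col=12 char='w'
After 6 (G): row=3 col=0 char='r'
After 7 (k): row=2 col=0 char='_'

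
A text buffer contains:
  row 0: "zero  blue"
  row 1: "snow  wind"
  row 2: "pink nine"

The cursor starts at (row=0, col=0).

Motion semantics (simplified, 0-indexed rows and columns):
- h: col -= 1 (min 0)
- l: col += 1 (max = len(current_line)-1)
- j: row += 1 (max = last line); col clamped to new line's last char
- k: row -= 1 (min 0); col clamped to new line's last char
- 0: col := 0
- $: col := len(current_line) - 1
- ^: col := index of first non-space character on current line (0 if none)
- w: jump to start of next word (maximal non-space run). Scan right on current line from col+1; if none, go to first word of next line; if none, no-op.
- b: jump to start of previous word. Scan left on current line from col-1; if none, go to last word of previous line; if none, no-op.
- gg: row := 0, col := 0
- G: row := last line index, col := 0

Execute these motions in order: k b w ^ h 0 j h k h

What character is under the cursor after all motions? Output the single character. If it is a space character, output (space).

Answer: z

Derivation:
After 1 (k): row=0 col=0 char='z'
After 2 (b): row=0 col=0 char='z'
After 3 (w): row=0 col=6 char='b'
After 4 (^): row=0 col=0 char='z'
After 5 (h): row=0 col=0 char='z'
After 6 (0): row=0 col=0 char='z'
After 7 (j): row=1 col=0 char='s'
After 8 (h): row=1 col=0 char='s'
After 9 (k): row=0 col=0 char='z'
After 10 (h): row=0 col=0 char='z'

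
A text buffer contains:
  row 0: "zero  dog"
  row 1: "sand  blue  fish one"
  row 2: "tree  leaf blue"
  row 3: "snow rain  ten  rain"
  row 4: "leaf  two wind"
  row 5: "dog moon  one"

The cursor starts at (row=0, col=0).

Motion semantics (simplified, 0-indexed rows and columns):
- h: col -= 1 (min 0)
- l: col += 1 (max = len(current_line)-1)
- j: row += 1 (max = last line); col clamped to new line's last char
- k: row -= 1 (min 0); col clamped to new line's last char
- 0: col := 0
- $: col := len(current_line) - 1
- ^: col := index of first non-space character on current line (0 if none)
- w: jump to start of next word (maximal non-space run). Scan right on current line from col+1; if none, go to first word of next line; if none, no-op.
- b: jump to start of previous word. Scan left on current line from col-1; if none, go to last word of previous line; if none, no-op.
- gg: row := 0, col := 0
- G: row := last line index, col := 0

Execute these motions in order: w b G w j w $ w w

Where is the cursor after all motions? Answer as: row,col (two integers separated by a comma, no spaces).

Answer: 5,12

Derivation:
After 1 (w): row=0 col=6 char='d'
After 2 (b): row=0 col=0 char='z'
After 3 (G): row=5 col=0 char='d'
After 4 (w): row=5 col=4 char='m'
After 5 (j): row=5 col=4 char='m'
After 6 (w): row=5 col=10 char='o'
After 7 ($): row=5 col=12 char='e'
After 8 (w): row=5 col=12 char='e'
After 9 (w): row=5 col=12 char='e'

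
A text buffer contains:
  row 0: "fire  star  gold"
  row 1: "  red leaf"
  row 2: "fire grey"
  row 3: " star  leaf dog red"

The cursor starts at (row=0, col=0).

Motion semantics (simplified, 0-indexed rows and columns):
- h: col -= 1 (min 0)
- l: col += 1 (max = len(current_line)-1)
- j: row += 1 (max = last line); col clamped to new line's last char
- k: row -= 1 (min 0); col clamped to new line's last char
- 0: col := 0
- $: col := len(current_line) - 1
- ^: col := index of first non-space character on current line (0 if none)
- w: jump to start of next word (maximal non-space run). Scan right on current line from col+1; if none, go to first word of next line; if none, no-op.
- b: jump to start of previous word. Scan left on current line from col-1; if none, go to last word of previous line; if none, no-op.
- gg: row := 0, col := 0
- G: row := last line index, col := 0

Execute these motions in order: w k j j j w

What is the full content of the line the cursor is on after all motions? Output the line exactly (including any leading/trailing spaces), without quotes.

After 1 (w): row=0 col=6 char='s'
After 2 (k): row=0 col=6 char='s'
After 3 (j): row=1 col=6 char='l'
After 4 (j): row=2 col=6 char='r'
After 5 (j): row=3 col=6 char='_'
After 6 (w): row=3 col=7 char='l'

Answer:  star  leaf dog red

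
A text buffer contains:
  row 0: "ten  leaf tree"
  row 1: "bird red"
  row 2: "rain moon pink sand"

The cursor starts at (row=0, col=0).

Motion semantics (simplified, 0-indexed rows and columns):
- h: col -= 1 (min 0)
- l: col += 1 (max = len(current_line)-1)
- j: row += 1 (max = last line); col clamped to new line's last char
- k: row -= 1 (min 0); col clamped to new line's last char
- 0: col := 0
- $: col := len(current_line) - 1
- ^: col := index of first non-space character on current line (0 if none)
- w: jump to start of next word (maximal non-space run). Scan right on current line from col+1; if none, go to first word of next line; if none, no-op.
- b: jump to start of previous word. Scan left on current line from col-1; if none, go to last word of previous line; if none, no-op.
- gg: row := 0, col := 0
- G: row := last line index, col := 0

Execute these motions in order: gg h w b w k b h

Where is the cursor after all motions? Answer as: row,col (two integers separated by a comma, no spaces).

Answer: 0,0

Derivation:
After 1 (gg): row=0 col=0 char='t'
After 2 (h): row=0 col=0 char='t'
After 3 (w): row=0 col=5 char='l'
After 4 (b): row=0 col=0 char='t'
After 5 (w): row=0 col=5 char='l'
After 6 (k): row=0 col=5 char='l'
After 7 (b): row=0 col=0 char='t'
After 8 (h): row=0 col=0 char='t'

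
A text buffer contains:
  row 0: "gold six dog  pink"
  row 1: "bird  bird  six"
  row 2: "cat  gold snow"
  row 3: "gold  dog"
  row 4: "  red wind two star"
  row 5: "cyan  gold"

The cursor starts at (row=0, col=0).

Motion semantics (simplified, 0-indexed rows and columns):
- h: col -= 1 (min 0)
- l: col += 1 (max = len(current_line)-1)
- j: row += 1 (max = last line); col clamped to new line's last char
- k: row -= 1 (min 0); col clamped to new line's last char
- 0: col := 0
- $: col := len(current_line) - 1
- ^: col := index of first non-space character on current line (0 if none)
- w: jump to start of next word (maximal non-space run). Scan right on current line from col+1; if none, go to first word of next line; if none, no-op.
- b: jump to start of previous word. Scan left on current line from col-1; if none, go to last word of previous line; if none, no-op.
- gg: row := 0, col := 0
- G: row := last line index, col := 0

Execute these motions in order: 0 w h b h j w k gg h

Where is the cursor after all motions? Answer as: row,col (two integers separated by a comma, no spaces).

After 1 (0): row=0 col=0 char='g'
After 2 (w): row=0 col=5 char='s'
After 3 (h): row=0 col=4 char='_'
After 4 (b): row=0 col=0 char='g'
After 5 (h): row=0 col=0 char='g'
After 6 (j): row=1 col=0 char='b'
After 7 (w): row=1 col=6 char='b'
After 8 (k): row=0 col=6 char='i'
After 9 (gg): row=0 col=0 char='g'
After 10 (h): row=0 col=0 char='g'

Answer: 0,0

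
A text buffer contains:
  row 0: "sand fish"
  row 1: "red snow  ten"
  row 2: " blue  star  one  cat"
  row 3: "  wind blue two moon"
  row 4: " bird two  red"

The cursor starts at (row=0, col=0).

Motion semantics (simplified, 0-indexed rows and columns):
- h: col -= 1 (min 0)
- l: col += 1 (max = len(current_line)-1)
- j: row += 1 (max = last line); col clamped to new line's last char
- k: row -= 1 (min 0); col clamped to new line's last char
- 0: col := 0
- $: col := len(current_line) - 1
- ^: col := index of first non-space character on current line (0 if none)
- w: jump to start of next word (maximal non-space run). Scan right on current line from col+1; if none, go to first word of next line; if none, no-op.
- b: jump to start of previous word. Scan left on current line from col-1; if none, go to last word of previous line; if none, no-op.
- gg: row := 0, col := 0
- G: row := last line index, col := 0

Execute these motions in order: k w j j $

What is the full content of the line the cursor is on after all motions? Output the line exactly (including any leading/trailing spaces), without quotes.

After 1 (k): row=0 col=0 char='s'
After 2 (w): row=0 col=5 char='f'
After 3 (j): row=1 col=5 char='n'
After 4 (j): row=2 col=5 char='_'
After 5 ($): row=2 col=20 char='t'

Answer:  blue  star  one  cat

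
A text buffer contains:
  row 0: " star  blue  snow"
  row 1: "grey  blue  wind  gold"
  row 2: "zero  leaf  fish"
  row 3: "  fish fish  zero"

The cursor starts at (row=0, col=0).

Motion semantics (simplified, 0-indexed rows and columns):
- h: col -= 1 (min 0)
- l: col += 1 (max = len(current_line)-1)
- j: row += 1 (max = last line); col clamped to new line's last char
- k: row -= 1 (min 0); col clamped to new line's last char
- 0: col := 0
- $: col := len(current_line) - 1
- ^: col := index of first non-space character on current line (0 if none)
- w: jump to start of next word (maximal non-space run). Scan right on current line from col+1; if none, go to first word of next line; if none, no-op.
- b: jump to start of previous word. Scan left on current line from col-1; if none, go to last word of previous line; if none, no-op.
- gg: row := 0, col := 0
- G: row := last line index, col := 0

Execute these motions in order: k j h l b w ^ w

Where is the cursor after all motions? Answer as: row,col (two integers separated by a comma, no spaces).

After 1 (k): row=0 col=0 char='_'
After 2 (j): row=1 col=0 char='g'
After 3 (h): row=1 col=0 char='g'
After 4 (l): row=1 col=1 char='r'
After 5 (b): row=1 col=0 char='g'
After 6 (w): row=1 col=6 char='b'
After 7 (^): row=1 col=0 char='g'
After 8 (w): row=1 col=6 char='b'

Answer: 1,6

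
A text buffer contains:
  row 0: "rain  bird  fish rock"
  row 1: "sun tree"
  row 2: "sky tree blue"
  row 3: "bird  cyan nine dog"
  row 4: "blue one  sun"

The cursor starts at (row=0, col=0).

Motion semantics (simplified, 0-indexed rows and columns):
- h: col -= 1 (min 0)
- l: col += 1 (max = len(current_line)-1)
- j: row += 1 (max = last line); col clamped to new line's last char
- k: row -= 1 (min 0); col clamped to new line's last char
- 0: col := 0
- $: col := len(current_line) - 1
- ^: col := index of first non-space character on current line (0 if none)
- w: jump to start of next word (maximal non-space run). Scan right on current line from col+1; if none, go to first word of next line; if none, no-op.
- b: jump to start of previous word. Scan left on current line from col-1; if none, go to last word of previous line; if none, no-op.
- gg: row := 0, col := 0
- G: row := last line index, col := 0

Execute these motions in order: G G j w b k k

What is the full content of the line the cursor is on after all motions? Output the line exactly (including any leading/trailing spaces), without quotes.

Answer: sky tree blue

Derivation:
After 1 (G): row=4 col=0 char='b'
After 2 (G): row=4 col=0 char='b'
After 3 (j): row=4 col=0 char='b'
After 4 (w): row=4 col=5 char='o'
After 5 (b): row=4 col=0 char='b'
After 6 (k): row=3 col=0 char='b'
After 7 (k): row=2 col=0 char='s'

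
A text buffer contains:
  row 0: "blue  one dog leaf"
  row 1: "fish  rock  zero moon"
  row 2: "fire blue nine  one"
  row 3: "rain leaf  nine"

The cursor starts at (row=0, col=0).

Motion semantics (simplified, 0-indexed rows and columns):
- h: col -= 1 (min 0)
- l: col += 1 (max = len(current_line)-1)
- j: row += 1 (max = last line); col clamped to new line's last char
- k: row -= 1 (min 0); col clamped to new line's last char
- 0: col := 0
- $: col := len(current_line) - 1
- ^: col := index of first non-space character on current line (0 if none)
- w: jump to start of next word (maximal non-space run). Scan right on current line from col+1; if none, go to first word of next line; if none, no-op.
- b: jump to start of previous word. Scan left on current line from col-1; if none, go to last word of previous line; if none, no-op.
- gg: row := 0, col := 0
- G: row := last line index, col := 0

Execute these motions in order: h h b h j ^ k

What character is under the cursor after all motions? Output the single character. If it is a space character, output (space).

After 1 (h): row=0 col=0 char='b'
After 2 (h): row=0 col=0 char='b'
After 3 (b): row=0 col=0 char='b'
After 4 (h): row=0 col=0 char='b'
After 5 (j): row=1 col=0 char='f'
After 6 (^): row=1 col=0 char='f'
After 7 (k): row=0 col=0 char='b'

Answer: b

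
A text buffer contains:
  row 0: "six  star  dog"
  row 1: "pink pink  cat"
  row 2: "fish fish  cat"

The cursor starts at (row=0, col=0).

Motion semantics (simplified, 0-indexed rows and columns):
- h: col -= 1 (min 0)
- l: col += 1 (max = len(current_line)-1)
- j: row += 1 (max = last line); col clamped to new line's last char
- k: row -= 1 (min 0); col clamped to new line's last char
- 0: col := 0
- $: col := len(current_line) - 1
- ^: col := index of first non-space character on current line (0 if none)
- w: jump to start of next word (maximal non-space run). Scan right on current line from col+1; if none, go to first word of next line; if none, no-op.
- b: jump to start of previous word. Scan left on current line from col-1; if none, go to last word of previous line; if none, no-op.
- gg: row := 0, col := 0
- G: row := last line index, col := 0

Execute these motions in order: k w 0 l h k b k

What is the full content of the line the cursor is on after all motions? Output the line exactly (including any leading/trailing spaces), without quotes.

After 1 (k): row=0 col=0 char='s'
After 2 (w): row=0 col=5 char='s'
After 3 (0): row=0 col=0 char='s'
After 4 (l): row=0 col=1 char='i'
After 5 (h): row=0 col=0 char='s'
After 6 (k): row=0 col=0 char='s'
After 7 (b): row=0 col=0 char='s'
After 8 (k): row=0 col=0 char='s'

Answer: six  star  dog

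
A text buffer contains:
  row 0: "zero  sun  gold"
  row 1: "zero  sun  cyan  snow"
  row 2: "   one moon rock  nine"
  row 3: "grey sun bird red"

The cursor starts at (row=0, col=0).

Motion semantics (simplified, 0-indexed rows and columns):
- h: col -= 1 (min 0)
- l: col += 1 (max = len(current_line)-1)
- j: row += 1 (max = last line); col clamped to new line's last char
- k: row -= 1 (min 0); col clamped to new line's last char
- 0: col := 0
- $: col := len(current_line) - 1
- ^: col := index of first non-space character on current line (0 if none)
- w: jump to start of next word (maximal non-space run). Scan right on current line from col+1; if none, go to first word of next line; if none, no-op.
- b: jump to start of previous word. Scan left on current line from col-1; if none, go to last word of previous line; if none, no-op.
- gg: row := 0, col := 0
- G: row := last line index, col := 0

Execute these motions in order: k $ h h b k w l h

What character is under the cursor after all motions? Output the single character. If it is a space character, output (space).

After 1 (k): row=0 col=0 char='z'
After 2 ($): row=0 col=14 char='d'
After 3 (h): row=0 col=13 char='l'
After 4 (h): row=0 col=12 char='o'
After 5 (b): row=0 col=11 char='g'
After 6 (k): row=0 col=11 char='g'
After 7 (w): row=1 col=0 char='z'
After 8 (l): row=1 col=1 char='e'
After 9 (h): row=1 col=0 char='z'

Answer: z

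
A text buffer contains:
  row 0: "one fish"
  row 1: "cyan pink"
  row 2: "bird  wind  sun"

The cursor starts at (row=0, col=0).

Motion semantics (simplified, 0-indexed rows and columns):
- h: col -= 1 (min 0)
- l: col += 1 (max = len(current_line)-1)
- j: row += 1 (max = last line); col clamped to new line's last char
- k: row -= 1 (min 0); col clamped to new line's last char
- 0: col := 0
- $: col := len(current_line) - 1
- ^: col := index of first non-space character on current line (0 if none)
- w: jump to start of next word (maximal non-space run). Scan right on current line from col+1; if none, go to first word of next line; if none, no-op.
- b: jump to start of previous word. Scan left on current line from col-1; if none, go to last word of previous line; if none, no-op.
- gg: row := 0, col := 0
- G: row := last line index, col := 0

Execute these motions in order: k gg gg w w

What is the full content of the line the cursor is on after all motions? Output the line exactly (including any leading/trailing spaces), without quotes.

After 1 (k): row=0 col=0 char='o'
After 2 (gg): row=0 col=0 char='o'
After 3 (gg): row=0 col=0 char='o'
After 4 (w): row=0 col=4 char='f'
After 5 (w): row=1 col=0 char='c'

Answer: cyan pink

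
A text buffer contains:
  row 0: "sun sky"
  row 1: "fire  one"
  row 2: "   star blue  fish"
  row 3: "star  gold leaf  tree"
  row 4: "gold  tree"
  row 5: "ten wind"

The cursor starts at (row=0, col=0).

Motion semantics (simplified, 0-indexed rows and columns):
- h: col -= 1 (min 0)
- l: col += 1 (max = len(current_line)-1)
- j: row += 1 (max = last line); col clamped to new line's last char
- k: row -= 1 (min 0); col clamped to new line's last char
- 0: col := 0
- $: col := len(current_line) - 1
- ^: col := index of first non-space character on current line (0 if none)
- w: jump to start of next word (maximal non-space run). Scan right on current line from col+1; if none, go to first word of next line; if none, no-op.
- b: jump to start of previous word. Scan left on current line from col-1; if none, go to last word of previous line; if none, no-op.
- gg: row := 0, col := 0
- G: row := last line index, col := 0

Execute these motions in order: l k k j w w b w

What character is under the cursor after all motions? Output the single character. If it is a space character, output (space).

Answer: s

Derivation:
After 1 (l): row=0 col=1 char='u'
After 2 (k): row=0 col=1 char='u'
After 3 (k): row=0 col=1 char='u'
After 4 (j): row=1 col=1 char='i'
After 5 (w): row=1 col=6 char='o'
After 6 (w): row=2 col=3 char='s'
After 7 (b): row=1 col=6 char='o'
After 8 (w): row=2 col=3 char='s'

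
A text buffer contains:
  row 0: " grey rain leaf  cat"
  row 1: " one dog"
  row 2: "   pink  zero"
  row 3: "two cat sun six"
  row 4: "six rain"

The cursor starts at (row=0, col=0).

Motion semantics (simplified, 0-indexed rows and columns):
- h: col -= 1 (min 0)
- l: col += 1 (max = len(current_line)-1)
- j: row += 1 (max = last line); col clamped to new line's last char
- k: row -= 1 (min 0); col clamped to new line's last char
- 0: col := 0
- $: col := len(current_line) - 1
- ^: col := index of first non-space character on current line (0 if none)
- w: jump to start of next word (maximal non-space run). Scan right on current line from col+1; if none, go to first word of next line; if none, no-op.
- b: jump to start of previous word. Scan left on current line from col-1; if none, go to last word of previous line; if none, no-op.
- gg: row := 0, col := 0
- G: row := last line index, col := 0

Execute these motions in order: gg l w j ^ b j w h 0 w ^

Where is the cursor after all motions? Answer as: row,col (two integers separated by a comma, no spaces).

After 1 (gg): row=0 col=0 char='_'
After 2 (l): row=0 col=1 char='g'
After 3 (w): row=0 col=6 char='r'
After 4 (j): row=1 col=6 char='o'
After 5 (^): row=1 col=1 char='o'
After 6 (b): row=0 col=17 char='c'
After 7 (j): row=1 col=7 char='g'
After 8 (w): row=2 col=3 char='p'
After 9 (h): row=2 col=2 char='_'
After 10 (0): row=2 col=0 char='_'
After 11 (w): row=2 col=3 char='p'
After 12 (^): row=2 col=3 char='p'

Answer: 2,3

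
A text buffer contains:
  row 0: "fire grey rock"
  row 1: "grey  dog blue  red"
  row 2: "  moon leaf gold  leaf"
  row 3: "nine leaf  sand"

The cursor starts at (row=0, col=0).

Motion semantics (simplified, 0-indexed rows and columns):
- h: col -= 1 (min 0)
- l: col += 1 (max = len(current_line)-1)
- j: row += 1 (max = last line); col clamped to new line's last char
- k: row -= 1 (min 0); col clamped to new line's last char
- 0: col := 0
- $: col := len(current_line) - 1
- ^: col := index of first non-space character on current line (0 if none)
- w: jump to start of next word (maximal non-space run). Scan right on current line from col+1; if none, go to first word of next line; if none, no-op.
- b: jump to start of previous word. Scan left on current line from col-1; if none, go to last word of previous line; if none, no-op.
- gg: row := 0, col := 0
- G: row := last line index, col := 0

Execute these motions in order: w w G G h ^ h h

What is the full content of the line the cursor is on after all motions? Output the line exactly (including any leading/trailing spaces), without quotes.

After 1 (w): row=0 col=5 char='g'
After 2 (w): row=0 col=10 char='r'
After 3 (G): row=3 col=0 char='n'
After 4 (G): row=3 col=0 char='n'
After 5 (h): row=3 col=0 char='n'
After 6 (^): row=3 col=0 char='n'
After 7 (h): row=3 col=0 char='n'
After 8 (h): row=3 col=0 char='n'

Answer: nine leaf  sand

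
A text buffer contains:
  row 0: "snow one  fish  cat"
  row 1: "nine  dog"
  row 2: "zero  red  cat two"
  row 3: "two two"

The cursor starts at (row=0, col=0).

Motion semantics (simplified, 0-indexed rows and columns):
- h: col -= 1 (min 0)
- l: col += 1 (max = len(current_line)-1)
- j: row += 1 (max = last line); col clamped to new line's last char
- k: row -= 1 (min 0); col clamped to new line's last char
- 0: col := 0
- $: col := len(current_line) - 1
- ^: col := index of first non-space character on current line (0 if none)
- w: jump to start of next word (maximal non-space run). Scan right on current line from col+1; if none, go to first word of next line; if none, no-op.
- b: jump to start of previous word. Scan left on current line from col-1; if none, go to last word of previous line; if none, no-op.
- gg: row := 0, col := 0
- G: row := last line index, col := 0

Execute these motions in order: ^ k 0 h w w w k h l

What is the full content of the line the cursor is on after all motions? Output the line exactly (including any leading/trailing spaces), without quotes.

Answer: snow one  fish  cat

Derivation:
After 1 (^): row=0 col=0 char='s'
After 2 (k): row=0 col=0 char='s'
After 3 (0): row=0 col=0 char='s'
After 4 (h): row=0 col=0 char='s'
After 5 (w): row=0 col=5 char='o'
After 6 (w): row=0 col=10 char='f'
After 7 (w): row=0 col=16 char='c'
After 8 (k): row=0 col=16 char='c'
After 9 (h): row=0 col=15 char='_'
After 10 (l): row=0 col=16 char='c'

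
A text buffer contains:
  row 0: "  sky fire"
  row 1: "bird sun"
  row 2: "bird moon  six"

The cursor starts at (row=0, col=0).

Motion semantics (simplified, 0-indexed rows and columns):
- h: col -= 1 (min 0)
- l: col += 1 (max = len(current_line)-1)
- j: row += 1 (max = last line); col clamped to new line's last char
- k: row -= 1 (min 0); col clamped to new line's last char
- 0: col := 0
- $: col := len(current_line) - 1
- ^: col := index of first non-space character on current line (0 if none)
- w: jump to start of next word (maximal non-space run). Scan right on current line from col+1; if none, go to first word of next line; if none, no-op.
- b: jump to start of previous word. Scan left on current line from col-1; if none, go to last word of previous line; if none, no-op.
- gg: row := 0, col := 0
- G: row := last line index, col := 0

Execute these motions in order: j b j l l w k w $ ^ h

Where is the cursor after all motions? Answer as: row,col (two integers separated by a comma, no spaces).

Answer: 1,0

Derivation:
After 1 (j): row=1 col=0 char='b'
After 2 (b): row=0 col=6 char='f'
After 3 (j): row=1 col=6 char='u'
After 4 (l): row=1 col=7 char='n'
After 5 (l): row=1 col=7 char='n'
After 6 (w): row=2 col=0 char='b'
After 7 (k): row=1 col=0 char='b'
After 8 (w): row=1 col=5 char='s'
After 9 ($): row=1 col=7 char='n'
After 10 (^): row=1 col=0 char='b'
After 11 (h): row=1 col=0 char='b'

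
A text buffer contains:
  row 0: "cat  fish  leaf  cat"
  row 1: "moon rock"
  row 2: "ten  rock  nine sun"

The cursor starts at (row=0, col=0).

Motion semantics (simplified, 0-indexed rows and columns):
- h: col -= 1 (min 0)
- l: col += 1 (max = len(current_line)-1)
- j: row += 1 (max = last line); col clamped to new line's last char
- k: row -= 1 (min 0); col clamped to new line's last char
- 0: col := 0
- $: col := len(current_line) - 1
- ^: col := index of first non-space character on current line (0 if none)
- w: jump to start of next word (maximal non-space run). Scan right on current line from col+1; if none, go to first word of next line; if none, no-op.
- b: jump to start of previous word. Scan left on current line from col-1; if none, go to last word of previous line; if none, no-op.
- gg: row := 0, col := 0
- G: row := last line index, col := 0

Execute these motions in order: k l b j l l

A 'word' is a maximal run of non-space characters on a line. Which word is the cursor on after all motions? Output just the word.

Answer: moon

Derivation:
After 1 (k): row=0 col=0 char='c'
After 2 (l): row=0 col=1 char='a'
After 3 (b): row=0 col=0 char='c'
After 4 (j): row=1 col=0 char='m'
After 5 (l): row=1 col=1 char='o'
After 6 (l): row=1 col=2 char='o'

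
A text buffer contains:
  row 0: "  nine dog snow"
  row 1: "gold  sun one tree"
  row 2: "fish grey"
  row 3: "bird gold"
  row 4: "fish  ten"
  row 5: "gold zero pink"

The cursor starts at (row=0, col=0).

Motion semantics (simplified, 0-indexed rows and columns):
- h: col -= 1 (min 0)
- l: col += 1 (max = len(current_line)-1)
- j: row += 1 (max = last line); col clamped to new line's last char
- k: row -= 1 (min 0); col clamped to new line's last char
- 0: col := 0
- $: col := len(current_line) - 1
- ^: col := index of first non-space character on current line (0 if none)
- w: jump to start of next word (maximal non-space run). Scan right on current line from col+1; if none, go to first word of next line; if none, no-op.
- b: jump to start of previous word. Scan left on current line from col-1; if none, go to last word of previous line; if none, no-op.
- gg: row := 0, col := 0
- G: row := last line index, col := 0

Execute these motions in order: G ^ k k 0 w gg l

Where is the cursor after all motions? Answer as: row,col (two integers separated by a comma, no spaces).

After 1 (G): row=5 col=0 char='g'
After 2 (^): row=5 col=0 char='g'
After 3 (k): row=4 col=0 char='f'
After 4 (k): row=3 col=0 char='b'
After 5 (0): row=3 col=0 char='b'
After 6 (w): row=3 col=5 char='g'
After 7 (gg): row=0 col=0 char='_'
After 8 (l): row=0 col=1 char='_'

Answer: 0,1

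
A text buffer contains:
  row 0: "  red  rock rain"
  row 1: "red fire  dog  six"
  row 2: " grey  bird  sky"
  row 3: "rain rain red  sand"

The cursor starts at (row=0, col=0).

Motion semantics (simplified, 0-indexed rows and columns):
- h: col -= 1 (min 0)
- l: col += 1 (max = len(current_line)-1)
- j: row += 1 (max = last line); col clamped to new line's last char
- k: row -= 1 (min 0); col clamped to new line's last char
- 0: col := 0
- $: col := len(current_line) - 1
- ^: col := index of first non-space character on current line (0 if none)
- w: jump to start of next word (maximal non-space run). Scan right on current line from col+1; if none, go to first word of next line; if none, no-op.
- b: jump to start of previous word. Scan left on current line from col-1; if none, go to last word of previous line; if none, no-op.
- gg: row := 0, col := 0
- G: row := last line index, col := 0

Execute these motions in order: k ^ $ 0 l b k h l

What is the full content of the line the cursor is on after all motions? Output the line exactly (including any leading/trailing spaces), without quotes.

After 1 (k): row=0 col=0 char='_'
After 2 (^): row=0 col=2 char='r'
After 3 ($): row=0 col=15 char='n'
After 4 (0): row=0 col=0 char='_'
After 5 (l): row=0 col=1 char='_'
After 6 (b): row=0 col=1 char='_'
After 7 (k): row=0 col=1 char='_'
After 8 (h): row=0 col=0 char='_'
After 9 (l): row=0 col=1 char='_'

Answer:   red  rock rain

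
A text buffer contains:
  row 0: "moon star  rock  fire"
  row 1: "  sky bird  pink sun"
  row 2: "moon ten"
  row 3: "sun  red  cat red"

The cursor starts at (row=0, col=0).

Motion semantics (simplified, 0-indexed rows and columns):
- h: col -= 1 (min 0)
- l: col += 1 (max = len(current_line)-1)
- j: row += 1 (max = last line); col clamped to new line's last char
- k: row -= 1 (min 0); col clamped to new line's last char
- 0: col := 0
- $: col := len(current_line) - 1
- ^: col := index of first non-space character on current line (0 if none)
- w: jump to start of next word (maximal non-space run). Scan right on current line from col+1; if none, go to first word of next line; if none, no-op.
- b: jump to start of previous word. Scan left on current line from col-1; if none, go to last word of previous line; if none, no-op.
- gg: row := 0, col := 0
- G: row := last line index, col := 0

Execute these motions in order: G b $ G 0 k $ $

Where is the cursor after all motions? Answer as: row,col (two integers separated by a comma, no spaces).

Answer: 2,7

Derivation:
After 1 (G): row=3 col=0 char='s'
After 2 (b): row=2 col=5 char='t'
After 3 ($): row=2 col=7 char='n'
After 4 (G): row=3 col=0 char='s'
After 5 (0): row=3 col=0 char='s'
After 6 (k): row=2 col=0 char='m'
After 7 ($): row=2 col=7 char='n'
After 8 ($): row=2 col=7 char='n'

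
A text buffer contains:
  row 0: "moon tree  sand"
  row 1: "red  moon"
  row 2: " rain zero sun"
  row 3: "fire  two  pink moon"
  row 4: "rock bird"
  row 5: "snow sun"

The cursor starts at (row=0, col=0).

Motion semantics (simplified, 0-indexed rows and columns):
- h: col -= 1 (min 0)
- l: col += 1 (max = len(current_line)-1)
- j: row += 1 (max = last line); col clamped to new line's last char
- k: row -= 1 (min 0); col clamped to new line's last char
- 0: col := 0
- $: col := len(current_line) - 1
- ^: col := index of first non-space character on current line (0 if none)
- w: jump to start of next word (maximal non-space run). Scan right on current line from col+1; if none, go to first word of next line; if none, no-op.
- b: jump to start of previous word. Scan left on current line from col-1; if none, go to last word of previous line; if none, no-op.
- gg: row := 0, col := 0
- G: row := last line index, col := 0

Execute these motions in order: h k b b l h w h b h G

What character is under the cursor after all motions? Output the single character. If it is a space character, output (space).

Answer: s

Derivation:
After 1 (h): row=0 col=0 char='m'
After 2 (k): row=0 col=0 char='m'
After 3 (b): row=0 col=0 char='m'
After 4 (b): row=0 col=0 char='m'
After 5 (l): row=0 col=1 char='o'
After 6 (h): row=0 col=0 char='m'
After 7 (w): row=0 col=5 char='t'
After 8 (h): row=0 col=4 char='_'
After 9 (b): row=0 col=0 char='m'
After 10 (h): row=0 col=0 char='m'
After 11 (G): row=5 col=0 char='s'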